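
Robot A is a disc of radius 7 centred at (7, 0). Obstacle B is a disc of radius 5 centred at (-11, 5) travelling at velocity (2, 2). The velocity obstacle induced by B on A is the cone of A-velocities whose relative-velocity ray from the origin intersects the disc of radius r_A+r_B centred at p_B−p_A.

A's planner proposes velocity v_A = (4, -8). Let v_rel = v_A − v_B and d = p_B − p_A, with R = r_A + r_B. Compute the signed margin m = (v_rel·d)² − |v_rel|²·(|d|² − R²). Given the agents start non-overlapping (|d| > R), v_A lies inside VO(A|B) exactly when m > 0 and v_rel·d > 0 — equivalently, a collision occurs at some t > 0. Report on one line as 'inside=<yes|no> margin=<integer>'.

d = (-18, 5),  |d|² = 349;  R = 7+5 = 12,  c = 349−12² = 205
v_rel = (2, -10),  |v_rel|² = 104;  v_rel·d = (2)·(-18) + (-10)·(5) = -86
104·t² + 172·t + 205 = 0  ⇒  m = (-86)² − 104·205 = -13924
m = -13924 < 0,  v_rel·d = -86 < 0  ⇒  outside

inside=no margin=-13924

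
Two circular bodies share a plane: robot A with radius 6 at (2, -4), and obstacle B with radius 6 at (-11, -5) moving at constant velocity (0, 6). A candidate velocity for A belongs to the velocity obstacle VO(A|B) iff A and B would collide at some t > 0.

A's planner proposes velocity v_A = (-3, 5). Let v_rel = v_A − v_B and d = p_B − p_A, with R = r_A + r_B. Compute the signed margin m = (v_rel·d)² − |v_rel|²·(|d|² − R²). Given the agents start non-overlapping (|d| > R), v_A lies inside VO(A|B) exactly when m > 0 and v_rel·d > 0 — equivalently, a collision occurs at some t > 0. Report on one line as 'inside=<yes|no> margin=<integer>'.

d = (-13, -1),  |d|² = 170;  R = 6+6 = 12,  c = 170−12² = 26
v_rel = (-3, -1),  |v_rel|² = 10;  v_rel·d = (-3)·(-13) + (-1)·(-1) = 40
10·t² − 80·t + 26 = 0  ⇒  m = 40² − 10·26 = 1340
m = 1340 > 0,  v_rel·d = 40 > 0  ⇒  inside

inside=yes margin=1340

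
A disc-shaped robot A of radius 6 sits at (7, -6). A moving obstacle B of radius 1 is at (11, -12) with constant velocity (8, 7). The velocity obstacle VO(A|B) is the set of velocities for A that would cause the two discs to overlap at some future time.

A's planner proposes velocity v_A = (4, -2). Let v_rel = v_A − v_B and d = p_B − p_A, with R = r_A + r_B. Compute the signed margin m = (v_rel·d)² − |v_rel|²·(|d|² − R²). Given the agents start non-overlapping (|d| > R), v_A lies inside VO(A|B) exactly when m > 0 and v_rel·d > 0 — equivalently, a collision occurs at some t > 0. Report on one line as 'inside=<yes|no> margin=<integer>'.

d = (4, -6),  |d|² = 52;  R = 6+1 = 7,  c = 52−7² = 3
v_rel = (-4, -9),  |v_rel|² = 97;  v_rel·d = (-4)·(4) + (-9)·(-6) = 38
97·t² − 76·t + 3 = 0  ⇒  m = 38² − 97·3 = 1153
m = 1153 > 0,  v_rel·d = 38 > 0  ⇒  inside

inside=yes margin=1153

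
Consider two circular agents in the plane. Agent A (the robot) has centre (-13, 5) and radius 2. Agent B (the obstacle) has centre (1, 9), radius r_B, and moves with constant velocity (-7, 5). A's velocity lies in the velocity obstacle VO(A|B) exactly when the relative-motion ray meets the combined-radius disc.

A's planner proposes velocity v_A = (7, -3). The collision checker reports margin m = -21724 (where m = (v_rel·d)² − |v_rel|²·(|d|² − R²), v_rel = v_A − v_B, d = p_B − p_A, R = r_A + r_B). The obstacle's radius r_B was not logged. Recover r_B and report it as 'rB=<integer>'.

m = -21724
d = (14, 4);  v_rel = (14, -8),  |v_rel|² = 260
v_rel×d = (14)·(4) − (-8)·(14) = 168
since m = R²·260 − 168²:  R² = (28224 + -21724) / 260 = 25
R = √25 = 5  ⇒  r_B = 5 − 2 = 3

rB=3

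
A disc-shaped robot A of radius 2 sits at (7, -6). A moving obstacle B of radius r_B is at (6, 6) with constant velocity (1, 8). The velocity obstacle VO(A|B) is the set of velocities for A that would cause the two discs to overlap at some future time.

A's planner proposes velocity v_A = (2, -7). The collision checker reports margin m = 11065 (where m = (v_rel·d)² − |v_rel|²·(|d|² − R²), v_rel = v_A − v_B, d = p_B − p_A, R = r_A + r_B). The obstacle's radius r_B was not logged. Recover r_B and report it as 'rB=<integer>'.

m = 11065
d = (-1, 12);  v_rel = (1, -15),  |v_rel|² = 226
v_rel×d = (1)·(12) − (-15)·(-1) = -3
since m = R²·226 − (-3)²:  R² = (9 + 11065) / 226 = 49
R = √49 = 7  ⇒  r_B = 7 − 2 = 5

rB=5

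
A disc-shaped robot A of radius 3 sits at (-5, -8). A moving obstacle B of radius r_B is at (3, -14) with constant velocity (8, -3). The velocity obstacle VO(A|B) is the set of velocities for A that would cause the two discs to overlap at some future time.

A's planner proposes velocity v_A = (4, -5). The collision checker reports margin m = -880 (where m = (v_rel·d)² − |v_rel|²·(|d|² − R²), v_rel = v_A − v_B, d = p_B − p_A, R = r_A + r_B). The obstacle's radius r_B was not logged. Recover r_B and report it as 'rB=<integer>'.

m = -880
d = (8, -6);  v_rel = (-4, -2),  |v_rel|² = 20
v_rel×d = (-4)·(-6) − (-2)·(8) = 40
since m = R²·20 − 40²:  R² = (1600 + -880) / 20 = 36
R = √36 = 6  ⇒  r_B = 6 − 3 = 3

rB=3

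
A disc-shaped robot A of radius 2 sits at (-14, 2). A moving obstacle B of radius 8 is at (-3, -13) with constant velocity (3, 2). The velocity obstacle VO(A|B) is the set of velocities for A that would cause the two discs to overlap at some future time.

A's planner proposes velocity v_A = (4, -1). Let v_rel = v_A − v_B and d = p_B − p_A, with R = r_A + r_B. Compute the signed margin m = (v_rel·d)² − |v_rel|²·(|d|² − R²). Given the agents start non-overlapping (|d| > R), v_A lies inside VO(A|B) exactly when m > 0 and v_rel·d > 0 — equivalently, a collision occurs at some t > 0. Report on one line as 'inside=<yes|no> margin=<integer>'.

d = (11, -15),  |d|² = 346;  R = 2+8 = 10,  c = 346−10² = 246
v_rel = (1, -3),  |v_rel|² = 10;  v_rel·d = (1)·(11) + (-3)·(-15) = 56
10·t² − 112·t + 246 = 0  ⇒  m = 56² − 10·246 = 676
m = 676 > 0,  v_rel·d = 56 > 0  ⇒  inside

inside=yes margin=676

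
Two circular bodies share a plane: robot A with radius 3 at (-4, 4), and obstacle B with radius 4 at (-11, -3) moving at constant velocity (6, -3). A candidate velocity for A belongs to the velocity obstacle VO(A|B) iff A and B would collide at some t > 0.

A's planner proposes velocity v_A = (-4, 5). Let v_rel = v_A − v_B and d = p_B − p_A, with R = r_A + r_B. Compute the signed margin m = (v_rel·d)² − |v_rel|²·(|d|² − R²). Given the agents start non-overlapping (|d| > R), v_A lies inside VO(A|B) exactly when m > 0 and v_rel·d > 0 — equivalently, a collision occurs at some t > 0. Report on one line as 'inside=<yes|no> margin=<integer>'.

d = (-7, -7),  |d|² = 98;  R = 3+4 = 7,  c = 98−7² = 49
v_rel = (-10, 8),  |v_rel|² = 164;  v_rel·d = (-10)·(-7) + (8)·(-7) = 14
164·t² − 28·t + 49 = 0  ⇒  m = 14² − 164·49 = -7840
m = -7840 < 0,  v_rel·d = 14 > 0  ⇒  outside

inside=no margin=-7840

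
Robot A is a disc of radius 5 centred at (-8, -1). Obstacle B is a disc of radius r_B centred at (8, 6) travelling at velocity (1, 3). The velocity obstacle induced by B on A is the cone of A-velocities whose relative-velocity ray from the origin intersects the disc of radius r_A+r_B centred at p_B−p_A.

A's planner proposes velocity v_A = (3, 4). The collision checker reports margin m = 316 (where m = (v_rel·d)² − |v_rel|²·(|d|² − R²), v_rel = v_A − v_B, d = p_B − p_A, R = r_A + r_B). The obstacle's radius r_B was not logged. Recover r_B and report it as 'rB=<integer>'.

m = 316
d = (16, 7);  v_rel = (2, 1),  |v_rel|² = 5
v_rel×d = (2)·(7) − (1)·(16) = -2
since m = R²·5 − (-2)²:  R² = (4 + 316) / 5 = 64
R = √64 = 8  ⇒  r_B = 8 − 5 = 3

rB=3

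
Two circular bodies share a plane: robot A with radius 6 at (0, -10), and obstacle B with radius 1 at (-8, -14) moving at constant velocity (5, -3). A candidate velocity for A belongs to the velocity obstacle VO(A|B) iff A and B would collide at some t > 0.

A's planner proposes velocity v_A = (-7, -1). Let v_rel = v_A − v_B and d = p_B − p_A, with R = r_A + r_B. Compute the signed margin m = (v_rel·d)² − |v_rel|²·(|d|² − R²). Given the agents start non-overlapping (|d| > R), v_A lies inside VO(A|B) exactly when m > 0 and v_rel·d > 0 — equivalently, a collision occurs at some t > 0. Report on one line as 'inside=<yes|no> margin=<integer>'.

d = (-8, -4),  |d|² = 80;  R = 6+1 = 7,  c = 80−7² = 31
v_rel = (-12, 2),  |v_rel|² = 148;  v_rel·d = (-12)·(-8) + (2)·(-4) = 88
148·t² − 176·t + 31 = 0  ⇒  m = 88² − 148·31 = 3156
m = 3156 > 0,  v_rel·d = 88 > 0  ⇒  inside

inside=yes margin=3156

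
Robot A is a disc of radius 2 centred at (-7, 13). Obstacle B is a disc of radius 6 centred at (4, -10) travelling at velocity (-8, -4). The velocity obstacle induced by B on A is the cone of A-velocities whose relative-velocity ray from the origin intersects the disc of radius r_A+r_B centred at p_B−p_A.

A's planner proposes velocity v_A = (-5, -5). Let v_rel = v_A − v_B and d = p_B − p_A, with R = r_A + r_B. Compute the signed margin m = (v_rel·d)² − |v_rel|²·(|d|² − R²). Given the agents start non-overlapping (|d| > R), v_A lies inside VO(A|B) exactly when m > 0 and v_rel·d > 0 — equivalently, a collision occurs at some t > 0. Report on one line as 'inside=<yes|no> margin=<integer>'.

d = (11, -23),  |d|² = 650;  R = 2+6 = 8,  c = 650−8² = 586
v_rel = (3, -1),  |v_rel|² = 10;  v_rel·d = (3)·(11) + (-1)·(-23) = 56
10·t² − 112·t + 586 = 0  ⇒  m = 56² − 10·586 = -2724
m = -2724 < 0,  v_rel·d = 56 > 0  ⇒  outside

inside=no margin=-2724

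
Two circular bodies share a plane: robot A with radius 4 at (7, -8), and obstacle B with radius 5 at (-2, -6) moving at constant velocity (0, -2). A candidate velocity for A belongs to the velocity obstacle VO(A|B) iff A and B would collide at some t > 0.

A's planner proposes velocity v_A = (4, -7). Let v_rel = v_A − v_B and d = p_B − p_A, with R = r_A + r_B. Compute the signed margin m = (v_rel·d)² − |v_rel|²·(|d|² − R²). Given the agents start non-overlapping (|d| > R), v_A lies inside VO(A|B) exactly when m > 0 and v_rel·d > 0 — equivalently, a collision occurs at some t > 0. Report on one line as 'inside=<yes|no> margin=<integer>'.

d = (-9, 2),  |d|² = 85;  R = 4+5 = 9,  c = 85−9² = 4
v_rel = (4, -5),  |v_rel|² = 41;  v_rel·d = (4)·(-9) + (-5)·(2) = -46
41·t² + 92·t + 4 = 0  ⇒  m = (-46)² − 41·4 = 1952
m = 1952 > 0,  v_rel·d = -46 < 0  ⇒  outside

inside=no margin=1952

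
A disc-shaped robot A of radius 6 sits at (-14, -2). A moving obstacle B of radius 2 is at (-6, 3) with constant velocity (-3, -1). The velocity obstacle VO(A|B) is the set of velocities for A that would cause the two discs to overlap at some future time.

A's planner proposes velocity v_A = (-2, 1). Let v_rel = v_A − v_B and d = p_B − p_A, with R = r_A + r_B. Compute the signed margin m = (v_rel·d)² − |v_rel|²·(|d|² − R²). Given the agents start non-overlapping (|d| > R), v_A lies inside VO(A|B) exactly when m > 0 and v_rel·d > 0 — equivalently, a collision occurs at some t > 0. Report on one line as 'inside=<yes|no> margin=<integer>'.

d = (8, 5),  |d|² = 89;  R = 6+2 = 8,  c = 89−8² = 25
v_rel = (1, 2),  |v_rel|² = 5;  v_rel·d = (1)·(8) + (2)·(5) = 18
5·t² − 36·t + 25 = 0  ⇒  m = 18² − 5·25 = 199
m = 199 > 0,  v_rel·d = 18 > 0  ⇒  inside

inside=yes margin=199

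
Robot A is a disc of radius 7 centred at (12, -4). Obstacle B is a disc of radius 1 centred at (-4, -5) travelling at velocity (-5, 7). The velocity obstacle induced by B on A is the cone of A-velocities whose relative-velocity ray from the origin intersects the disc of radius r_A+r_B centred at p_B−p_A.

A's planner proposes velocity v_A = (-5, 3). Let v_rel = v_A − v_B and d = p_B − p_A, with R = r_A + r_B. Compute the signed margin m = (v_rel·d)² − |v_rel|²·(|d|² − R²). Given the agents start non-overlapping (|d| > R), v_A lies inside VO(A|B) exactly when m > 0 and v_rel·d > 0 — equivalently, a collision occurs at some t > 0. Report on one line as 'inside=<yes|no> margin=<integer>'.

d = (-16, -1),  |d|² = 257;  R = 7+1 = 8,  c = 257−8² = 193
v_rel = (0, -4),  |v_rel|² = 16;  v_rel·d = (0)·(-16) + (-4)·(-1) = 4
16·t² − 8·t + 193 = 0  ⇒  m = 4² − 16·193 = -3072
m = -3072 < 0,  v_rel·d = 4 > 0  ⇒  outside

inside=no margin=-3072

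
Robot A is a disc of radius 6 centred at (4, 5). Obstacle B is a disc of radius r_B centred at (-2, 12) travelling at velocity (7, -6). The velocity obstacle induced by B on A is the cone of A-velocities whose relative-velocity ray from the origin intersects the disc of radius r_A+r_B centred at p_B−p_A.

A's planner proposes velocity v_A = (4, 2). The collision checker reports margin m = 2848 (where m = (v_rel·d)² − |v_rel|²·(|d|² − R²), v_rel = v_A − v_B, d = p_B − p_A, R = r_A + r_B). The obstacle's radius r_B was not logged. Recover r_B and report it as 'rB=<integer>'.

m = 2848
d = (-6, 7);  v_rel = (-3, 8),  |v_rel|² = 73
v_rel×d = (-3)·(7) − (8)·(-6) = 27
since m = R²·73 − 27²:  R² = (729 + 2848) / 73 = 49
R = √49 = 7  ⇒  r_B = 7 − 6 = 1

rB=1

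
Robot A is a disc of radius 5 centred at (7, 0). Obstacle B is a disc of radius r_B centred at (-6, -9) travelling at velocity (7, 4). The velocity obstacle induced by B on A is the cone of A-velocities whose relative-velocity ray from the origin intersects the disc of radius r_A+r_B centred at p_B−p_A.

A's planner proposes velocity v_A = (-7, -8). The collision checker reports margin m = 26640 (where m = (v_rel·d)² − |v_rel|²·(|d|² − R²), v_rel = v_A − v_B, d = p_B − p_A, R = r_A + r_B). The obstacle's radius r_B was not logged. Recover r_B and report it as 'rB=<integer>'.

m = 26640
d = (-13, -9);  v_rel = (-14, -12),  |v_rel|² = 340
v_rel×d = (-14)·(-9) − (-12)·(-13) = -30
since m = R²·340 − (-30)²:  R² = (900 + 26640) / 340 = 81
R = √81 = 9  ⇒  r_B = 9 − 5 = 4

rB=4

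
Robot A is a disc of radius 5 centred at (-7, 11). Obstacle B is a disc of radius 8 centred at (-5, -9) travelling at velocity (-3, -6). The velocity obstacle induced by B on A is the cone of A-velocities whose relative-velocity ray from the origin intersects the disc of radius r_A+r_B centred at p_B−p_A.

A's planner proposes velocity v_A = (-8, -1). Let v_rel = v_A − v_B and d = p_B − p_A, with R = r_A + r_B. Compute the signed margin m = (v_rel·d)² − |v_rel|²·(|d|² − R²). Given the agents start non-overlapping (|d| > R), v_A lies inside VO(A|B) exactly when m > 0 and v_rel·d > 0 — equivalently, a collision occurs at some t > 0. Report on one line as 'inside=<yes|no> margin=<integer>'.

d = (2, -20),  |d|² = 404;  R = 5+8 = 13,  c = 404−13² = 235
v_rel = (-5, 5),  |v_rel|² = 50;  v_rel·d = (-5)·(2) + (5)·(-20) = -110
50·t² + 220·t + 235 = 0  ⇒  m = (-110)² − 50·235 = 350
m = 350 > 0,  v_rel·d = -110 < 0  ⇒  outside

inside=no margin=350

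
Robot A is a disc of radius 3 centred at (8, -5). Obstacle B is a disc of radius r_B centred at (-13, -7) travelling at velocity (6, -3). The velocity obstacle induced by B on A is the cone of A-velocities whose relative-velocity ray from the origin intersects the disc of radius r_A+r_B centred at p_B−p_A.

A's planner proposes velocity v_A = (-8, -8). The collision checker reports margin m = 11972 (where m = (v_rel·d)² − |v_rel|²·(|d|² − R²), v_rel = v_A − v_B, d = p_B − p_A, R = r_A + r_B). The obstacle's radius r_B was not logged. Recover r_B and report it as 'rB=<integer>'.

m = 11972
d = (-21, -2);  v_rel = (-14, -5),  |v_rel|² = 221
v_rel×d = (-14)·(-2) − (-5)·(-21) = -77
since m = R²·221 − (-77)²:  R² = (5929 + 11972) / 221 = 81
R = √81 = 9  ⇒  r_B = 9 − 3 = 6

rB=6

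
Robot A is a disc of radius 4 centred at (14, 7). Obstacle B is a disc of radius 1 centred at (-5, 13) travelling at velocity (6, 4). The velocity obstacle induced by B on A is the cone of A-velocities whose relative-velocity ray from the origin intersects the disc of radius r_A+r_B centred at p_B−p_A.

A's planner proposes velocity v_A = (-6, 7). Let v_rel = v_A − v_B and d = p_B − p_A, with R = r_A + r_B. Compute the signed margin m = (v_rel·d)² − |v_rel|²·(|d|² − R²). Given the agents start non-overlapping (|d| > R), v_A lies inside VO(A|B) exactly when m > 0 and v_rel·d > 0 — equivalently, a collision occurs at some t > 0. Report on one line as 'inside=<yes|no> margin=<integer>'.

d = (-19, 6),  |d|² = 397;  R = 4+1 = 5,  c = 397−5² = 372
v_rel = (-12, 3),  |v_rel|² = 153;  v_rel·d = (-12)·(-19) + (3)·(6) = 246
153·t² − 492·t + 372 = 0  ⇒  m = 246² − 153·372 = 3600
m = 3600 > 0,  v_rel·d = 246 > 0  ⇒  inside

inside=yes margin=3600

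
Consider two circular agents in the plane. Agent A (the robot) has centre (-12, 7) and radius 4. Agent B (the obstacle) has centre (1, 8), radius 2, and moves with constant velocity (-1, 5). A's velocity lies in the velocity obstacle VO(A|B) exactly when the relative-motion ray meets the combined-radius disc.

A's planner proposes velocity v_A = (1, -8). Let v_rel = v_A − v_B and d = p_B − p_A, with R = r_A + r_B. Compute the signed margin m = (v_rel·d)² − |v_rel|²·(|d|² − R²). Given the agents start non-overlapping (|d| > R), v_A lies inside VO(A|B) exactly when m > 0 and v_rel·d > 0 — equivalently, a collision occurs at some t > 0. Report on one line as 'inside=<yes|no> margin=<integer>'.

d = (13, 1),  |d|² = 170;  R = 4+2 = 6,  c = 170−6² = 134
v_rel = (2, -13),  |v_rel|² = 173;  v_rel·d = (2)·(13) + (-13)·(1) = 13
173·t² − 26·t + 134 = 0  ⇒  m = 13² − 173·134 = -23013
m = -23013 < 0,  v_rel·d = 13 > 0  ⇒  outside

inside=no margin=-23013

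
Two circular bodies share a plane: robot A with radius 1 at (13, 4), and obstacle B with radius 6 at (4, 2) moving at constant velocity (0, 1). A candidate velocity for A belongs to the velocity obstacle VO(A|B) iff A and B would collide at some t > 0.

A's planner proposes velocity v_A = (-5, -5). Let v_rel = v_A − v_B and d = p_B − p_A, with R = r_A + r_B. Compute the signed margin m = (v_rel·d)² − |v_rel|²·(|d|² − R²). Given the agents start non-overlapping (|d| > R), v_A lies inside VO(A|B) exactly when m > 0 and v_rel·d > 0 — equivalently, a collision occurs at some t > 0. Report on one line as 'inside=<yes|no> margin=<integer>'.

d = (-9, -2),  |d|² = 85;  R = 1+6 = 7,  c = 85−7² = 36
v_rel = (-5, -6),  |v_rel|² = 61;  v_rel·d = (-5)·(-9) + (-6)·(-2) = 57
61·t² − 114·t + 36 = 0  ⇒  m = 57² − 61·36 = 1053
m = 1053 > 0,  v_rel·d = 57 > 0  ⇒  inside

inside=yes margin=1053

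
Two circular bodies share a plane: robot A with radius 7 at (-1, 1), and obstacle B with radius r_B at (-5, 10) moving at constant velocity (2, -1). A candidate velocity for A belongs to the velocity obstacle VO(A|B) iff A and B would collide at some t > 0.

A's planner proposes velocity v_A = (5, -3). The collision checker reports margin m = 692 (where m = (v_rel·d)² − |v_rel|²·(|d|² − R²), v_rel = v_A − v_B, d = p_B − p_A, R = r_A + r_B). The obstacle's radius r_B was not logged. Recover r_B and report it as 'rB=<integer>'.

m = 692
d = (-4, 9);  v_rel = (3, -2),  |v_rel|² = 13
v_rel×d = (3)·(9) − (-2)·(-4) = 19
since m = R²·13 − 19²:  R² = (361 + 692) / 13 = 81
R = √81 = 9  ⇒  r_B = 9 − 7 = 2

rB=2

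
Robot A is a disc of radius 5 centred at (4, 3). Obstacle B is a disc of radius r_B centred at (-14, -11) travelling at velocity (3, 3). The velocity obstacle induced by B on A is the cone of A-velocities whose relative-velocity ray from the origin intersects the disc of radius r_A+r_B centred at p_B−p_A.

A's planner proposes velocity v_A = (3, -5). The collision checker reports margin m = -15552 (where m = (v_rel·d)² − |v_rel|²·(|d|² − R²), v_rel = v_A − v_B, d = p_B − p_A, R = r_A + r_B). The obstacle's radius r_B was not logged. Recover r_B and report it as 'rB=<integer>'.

m = -15552
d = (-18, -14);  v_rel = (0, -8),  |v_rel|² = 64
v_rel×d = (0)·(-14) − (-8)·(-18) = -144
since m = R²·64 − (-144)²:  R² = (20736 + -15552) / 64 = 81
R = √81 = 9  ⇒  r_B = 9 − 5 = 4

rB=4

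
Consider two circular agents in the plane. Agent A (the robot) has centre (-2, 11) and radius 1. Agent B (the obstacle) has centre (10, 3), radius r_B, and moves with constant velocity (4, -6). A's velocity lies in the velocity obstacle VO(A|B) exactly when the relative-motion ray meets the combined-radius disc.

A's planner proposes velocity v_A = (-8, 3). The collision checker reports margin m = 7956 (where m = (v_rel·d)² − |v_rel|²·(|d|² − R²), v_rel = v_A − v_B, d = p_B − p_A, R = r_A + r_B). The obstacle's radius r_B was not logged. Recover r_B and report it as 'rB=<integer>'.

m = 7956
d = (12, -8);  v_rel = (-12, 9),  |v_rel|² = 225
v_rel×d = (-12)·(-8) − (9)·(12) = -12
since m = R²·225 − (-12)²:  R² = (144 + 7956) / 225 = 36
R = √36 = 6  ⇒  r_B = 6 − 1 = 5

rB=5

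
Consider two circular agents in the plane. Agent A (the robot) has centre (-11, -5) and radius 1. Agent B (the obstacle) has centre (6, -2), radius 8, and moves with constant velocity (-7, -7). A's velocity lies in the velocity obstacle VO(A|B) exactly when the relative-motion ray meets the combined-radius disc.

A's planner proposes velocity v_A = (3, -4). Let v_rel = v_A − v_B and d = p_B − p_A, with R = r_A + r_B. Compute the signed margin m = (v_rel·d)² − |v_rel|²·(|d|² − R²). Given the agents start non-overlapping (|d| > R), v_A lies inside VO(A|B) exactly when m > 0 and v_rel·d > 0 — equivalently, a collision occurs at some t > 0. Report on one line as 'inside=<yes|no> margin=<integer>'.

d = (17, 3),  |d|² = 298;  R = 1+8 = 9,  c = 298−9² = 217
v_rel = (10, 3),  |v_rel|² = 109;  v_rel·d = (10)·(17) + (3)·(3) = 179
109·t² − 358·t + 217 = 0  ⇒  m = 179² − 109·217 = 8388
m = 8388 > 0,  v_rel·d = 179 > 0  ⇒  inside

inside=yes margin=8388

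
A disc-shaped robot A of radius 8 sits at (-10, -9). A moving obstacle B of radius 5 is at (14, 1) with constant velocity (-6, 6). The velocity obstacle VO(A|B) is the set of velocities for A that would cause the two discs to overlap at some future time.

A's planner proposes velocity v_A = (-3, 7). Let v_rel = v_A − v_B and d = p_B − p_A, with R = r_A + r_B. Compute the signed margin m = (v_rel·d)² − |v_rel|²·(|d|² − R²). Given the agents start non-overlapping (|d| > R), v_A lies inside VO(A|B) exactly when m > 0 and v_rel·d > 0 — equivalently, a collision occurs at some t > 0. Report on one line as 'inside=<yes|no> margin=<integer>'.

d = (24, 10),  |d|² = 676;  R = 8+5 = 13,  c = 676−13² = 507
v_rel = (3, 1),  |v_rel|² = 10;  v_rel·d = (3)·(24) + (1)·(10) = 82
10·t² − 164·t + 507 = 0  ⇒  m = 82² − 10·507 = 1654
m = 1654 > 0,  v_rel·d = 82 > 0  ⇒  inside

inside=yes margin=1654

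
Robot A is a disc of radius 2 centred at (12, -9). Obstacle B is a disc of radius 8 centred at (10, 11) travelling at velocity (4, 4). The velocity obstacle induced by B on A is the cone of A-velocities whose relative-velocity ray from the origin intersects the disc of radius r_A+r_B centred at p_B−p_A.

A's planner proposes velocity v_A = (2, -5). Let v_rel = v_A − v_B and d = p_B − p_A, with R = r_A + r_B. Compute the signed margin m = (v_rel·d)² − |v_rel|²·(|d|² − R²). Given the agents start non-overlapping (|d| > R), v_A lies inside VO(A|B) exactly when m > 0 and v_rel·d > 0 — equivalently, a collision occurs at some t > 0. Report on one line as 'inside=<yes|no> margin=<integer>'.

d = (-2, 20),  |d|² = 404;  R = 2+8 = 10,  c = 404−10² = 304
v_rel = (-2, -9),  |v_rel|² = 85;  v_rel·d = (-2)·(-2) + (-9)·(20) = -176
85·t² + 352·t + 304 = 0  ⇒  m = (-176)² − 85·304 = 5136
m = 5136 > 0,  v_rel·d = -176 < 0  ⇒  outside

inside=no margin=5136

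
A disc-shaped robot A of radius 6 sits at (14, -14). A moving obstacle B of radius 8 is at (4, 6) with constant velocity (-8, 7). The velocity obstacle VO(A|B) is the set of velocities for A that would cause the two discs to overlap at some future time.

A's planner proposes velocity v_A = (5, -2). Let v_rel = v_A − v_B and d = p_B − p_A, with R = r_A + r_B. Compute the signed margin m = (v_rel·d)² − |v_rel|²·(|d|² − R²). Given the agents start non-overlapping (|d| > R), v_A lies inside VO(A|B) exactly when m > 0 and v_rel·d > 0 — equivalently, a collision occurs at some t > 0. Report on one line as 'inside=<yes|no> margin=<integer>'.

d = (-10, 20),  |d|² = 500;  R = 6+8 = 14,  c = 500−14² = 304
v_rel = (13, -9),  |v_rel|² = 250;  v_rel·d = (13)·(-10) + (-9)·(20) = -310
250·t² + 620·t + 304 = 0  ⇒  m = (-310)² − 250·304 = 20100
m = 20100 > 0,  v_rel·d = -310 < 0  ⇒  outside

inside=no margin=20100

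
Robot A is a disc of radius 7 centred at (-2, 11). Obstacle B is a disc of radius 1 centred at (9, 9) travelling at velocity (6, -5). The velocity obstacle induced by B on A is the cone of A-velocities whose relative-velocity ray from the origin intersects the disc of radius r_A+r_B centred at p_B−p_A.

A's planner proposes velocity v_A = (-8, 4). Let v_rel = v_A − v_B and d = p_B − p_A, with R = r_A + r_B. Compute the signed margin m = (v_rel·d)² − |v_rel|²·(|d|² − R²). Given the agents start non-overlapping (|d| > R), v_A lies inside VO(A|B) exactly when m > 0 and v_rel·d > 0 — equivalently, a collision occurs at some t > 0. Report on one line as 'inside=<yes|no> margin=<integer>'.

d = (11, -2),  |d|² = 125;  R = 7+1 = 8,  c = 125−8² = 61
v_rel = (-14, 9),  |v_rel|² = 277;  v_rel·d = (-14)·(11) + (9)·(-2) = -172
277·t² + 344·t + 61 = 0  ⇒  m = (-172)² − 277·61 = 12687
m = 12687 > 0,  v_rel·d = -172 < 0  ⇒  outside

inside=no margin=12687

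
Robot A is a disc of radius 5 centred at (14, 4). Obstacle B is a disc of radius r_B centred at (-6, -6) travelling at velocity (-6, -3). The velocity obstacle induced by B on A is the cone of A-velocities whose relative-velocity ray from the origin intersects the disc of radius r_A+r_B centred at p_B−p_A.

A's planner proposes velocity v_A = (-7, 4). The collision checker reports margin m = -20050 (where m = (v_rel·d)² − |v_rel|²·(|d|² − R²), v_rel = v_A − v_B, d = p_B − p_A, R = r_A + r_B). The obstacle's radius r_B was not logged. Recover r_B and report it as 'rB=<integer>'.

m = -20050
d = (-20, -10);  v_rel = (-1, 7),  |v_rel|² = 50
v_rel×d = (-1)·(-10) − (7)·(-20) = 150
since m = R²·50 − 150²:  R² = (22500 + -20050) / 50 = 49
R = √49 = 7  ⇒  r_B = 7 − 5 = 2

rB=2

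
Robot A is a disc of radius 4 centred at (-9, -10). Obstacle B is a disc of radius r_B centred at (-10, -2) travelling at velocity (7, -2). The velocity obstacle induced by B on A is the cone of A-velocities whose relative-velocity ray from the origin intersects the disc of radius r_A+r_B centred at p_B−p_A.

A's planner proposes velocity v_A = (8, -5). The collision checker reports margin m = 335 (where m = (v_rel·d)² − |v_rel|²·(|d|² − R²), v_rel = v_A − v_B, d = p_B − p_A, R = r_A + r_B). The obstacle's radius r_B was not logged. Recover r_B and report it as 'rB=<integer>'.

m = 335
d = (-1, 8);  v_rel = (1, -3),  |v_rel|² = 10
v_rel×d = (1)·(8) − (-3)·(-1) = 5
since m = R²·10 − 5²:  R² = (25 + 335) / 10 = 36
R = √36 = 6  ⇒  r_B = 6 − 4 = 2

rB=2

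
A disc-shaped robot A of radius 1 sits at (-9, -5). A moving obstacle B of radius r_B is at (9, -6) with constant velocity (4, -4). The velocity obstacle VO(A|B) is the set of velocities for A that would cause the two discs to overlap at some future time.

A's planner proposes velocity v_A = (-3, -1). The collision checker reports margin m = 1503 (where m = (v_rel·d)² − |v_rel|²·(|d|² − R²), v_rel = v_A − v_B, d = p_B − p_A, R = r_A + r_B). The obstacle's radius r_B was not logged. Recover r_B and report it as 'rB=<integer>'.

m = 1503
d = (18, -1);  v_rel = (-7, 3),  |v_rel|² = 58
v_rel×d = (-7)·(-1) − (3)·(18) = -47
since m = R²·58 − (-47)²:  R² = (2209 + 1503) / 58 = 64
R = √64 = 8  ⇒  r_B = 8 − 1 = 7

rB=7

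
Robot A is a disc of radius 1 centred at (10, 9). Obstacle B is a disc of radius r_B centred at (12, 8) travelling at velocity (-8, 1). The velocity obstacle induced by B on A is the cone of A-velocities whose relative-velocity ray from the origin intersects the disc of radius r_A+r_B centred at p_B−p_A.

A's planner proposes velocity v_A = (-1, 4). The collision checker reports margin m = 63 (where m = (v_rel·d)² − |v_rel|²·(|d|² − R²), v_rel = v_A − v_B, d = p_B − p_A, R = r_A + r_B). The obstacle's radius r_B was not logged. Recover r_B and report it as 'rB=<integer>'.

m = 63
d = (2, -1);  v_rel = (7, 3),  |v_rel|² = 58
v_rel×d = (7)·(-1) − (3)·(2) = -13
since m = R²·58 − (-13)²:  R² = (169 + 63) / 58 = 4
R = √4 = 2  ⇒  r_B = 2 − 1 = 1

rB=1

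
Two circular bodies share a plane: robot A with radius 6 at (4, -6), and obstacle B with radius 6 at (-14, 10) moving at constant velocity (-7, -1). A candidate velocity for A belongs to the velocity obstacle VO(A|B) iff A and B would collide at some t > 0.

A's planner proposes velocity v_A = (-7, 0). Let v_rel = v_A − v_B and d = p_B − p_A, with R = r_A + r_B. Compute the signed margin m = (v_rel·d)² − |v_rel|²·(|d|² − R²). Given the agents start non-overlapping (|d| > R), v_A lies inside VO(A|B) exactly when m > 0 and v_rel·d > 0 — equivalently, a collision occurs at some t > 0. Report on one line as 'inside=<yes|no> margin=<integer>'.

d = (-18, 16),  |d|² = 580;  R = 6+6 = 12,  c = 580−12² = 436
v_rel = (0, 1),  |v_rel|² = 1;  v_rel·d = (0)·(-18) + (1)·(16) = 16
1·t² − 32·t + 436 = 0  ⇒  m = 16² − 1·436 = -180
m = -180 < 0,  v_rel·d = 16 > 0  ⇒  outside

inside=no margin=-180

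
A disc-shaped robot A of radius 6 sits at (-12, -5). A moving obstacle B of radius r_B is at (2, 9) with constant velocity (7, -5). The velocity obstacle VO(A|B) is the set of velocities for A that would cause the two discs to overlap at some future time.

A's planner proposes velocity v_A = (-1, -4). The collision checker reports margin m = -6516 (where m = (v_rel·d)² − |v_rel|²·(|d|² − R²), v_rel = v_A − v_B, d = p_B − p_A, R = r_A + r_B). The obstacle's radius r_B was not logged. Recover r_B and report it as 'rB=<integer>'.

m = -6516
d = (14, 14);  v_rel = (-8, 1),  |v_rel|² = 65
v_rel×d = (-8)·(14) − (1)·(14) = -126
since m = R²·65 − (-126)²:  R² = (15876 + -6516) / 65 = 144
R = √144 = 12  ⇒  r_B = 12 − 6 = 6

rB=6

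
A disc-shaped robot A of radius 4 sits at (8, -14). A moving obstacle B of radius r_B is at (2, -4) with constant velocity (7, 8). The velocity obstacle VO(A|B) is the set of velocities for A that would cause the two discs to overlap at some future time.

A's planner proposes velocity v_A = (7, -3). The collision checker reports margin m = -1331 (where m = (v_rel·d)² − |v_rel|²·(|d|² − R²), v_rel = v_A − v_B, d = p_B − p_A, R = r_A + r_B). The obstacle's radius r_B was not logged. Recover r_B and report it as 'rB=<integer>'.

m = -1331
d = (-6, 10);  v_rel = (0, -11),  |v_rel|² = 121
v_rel×d = (0)·(10) − (-11)·(-6) = -66
since m = R²·121 − (-66)²:  R² = (4356 + -1331) / 121 = 25
R = √25 = 5  ⇒  r_B = 5 − 4 = 1

rB=1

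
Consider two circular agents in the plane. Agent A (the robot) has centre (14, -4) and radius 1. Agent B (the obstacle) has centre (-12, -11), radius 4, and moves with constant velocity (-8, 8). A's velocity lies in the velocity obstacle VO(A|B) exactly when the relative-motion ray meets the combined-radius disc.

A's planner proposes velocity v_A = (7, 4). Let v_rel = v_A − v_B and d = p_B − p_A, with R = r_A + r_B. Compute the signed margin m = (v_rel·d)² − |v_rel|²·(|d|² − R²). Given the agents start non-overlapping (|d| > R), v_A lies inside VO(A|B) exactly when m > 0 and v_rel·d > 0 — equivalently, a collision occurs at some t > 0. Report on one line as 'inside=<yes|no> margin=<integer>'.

d = (-26, -7),  |d|² = 725;  R = 1+4 = 5,  c = 725−5² = 700
v_rel = (15, -4),  |v_rel|² = 241;  v_rel·d = (15)·(-26) + (-4)·(-7) = -362
241·t² + 724·t + 700 = 0  ⇒  m = (-362)² − 241·700 = -37656
m = -37656 < 0,  v_rel·d = -362 < 0  ⇒  outside

inside=no margin=-37656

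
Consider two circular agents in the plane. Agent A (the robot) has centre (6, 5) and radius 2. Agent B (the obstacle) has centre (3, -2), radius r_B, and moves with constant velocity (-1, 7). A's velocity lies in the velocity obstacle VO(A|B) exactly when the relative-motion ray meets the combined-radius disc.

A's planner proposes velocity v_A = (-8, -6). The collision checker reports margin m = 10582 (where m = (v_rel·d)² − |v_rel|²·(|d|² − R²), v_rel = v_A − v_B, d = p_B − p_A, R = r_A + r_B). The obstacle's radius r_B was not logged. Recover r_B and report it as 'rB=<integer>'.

m = 10582
d = (-3, -7);  v_rel = (-7, -13),  |v_rel|² = 218
v_rel×d = (-7)·(-7) − (-13)·(-3) = 10
since m = R²·218 − 10²:  R² = (100 + 10582) / 218 = 49
R = √49 = 7  ⇒  r_B = 7 − 2 = 5

rB=5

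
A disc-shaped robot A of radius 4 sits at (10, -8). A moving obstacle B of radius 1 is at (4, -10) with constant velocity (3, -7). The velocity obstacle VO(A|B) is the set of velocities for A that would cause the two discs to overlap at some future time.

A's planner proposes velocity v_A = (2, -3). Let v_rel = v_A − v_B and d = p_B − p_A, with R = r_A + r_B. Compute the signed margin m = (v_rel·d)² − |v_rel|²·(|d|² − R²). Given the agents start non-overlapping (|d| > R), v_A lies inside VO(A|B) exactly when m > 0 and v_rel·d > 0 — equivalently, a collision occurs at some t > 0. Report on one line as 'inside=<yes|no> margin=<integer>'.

d = (-6, -2),  |d|² = 40;  R = 4+1 = 5,  c = 40−5² = 15
v_rel = (-1, 4),  |v_rel|² = 17;  v_rel·d = (-1)·(-6) + (4)·(-2) = -2
17·t² + 4·t + 15 = 0  ⇒  m = (-2)² − 17·15 = -251
m = -251 < 0,  v_rel·d = -2 < 0  ⇒  outside

inside=no margin=-251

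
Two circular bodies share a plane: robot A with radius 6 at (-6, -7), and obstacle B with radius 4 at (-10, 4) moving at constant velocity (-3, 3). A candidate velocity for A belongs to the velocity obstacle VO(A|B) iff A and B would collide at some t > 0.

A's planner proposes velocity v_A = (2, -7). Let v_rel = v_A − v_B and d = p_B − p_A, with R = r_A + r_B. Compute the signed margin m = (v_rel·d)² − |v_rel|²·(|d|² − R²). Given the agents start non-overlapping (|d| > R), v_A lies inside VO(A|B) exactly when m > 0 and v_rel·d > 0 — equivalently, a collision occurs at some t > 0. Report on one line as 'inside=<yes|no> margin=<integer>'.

d = (-4, 11),  |d|² = 137;  R = 6+4 = 10,  c = 137−10² = 37
v_rel = (5, -10),  |v_rel|² = 125;  v_rel·d = (5)·(-4) + (-10)·(11) = -130
125·t² + 260·t + 37 = 0  ⇒  m = (-130)² − 125·37 = 12275
m = 12275 > 0,  v_rel·d = -130 < 0  ⇒  outside

inside=no margin=12275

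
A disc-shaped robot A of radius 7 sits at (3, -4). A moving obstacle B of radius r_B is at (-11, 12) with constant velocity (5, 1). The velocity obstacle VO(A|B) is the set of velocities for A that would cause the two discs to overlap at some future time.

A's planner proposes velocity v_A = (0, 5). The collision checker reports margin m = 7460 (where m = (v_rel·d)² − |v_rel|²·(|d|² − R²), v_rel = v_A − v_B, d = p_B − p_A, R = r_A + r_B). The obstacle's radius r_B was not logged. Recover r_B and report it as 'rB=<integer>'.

m = 7460
d = (-14, 16);  v_rel = (-5, 4),  |v_rel|² = 41
v_rel×d = (-5)·(16) − (4)·(-14) = -24
since m = R²·41 − (-24)²:  R² = (576 + 7460) / 41 = 196
R = √196 = 14  ⇒  r_B = 14 − 7 = 7

rB=7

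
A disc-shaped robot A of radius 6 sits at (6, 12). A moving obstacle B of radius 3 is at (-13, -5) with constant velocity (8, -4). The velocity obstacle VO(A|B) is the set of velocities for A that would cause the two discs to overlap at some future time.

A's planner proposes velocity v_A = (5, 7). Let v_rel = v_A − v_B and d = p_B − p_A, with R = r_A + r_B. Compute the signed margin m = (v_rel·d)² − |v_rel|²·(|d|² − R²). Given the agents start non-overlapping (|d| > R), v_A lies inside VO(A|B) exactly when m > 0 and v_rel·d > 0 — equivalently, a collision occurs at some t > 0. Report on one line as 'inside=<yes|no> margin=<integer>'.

d = (-19, -17),  |d|² = 650;  R = 6+3 = 9,  c = 650−9² = 569
v_rel = (-3, 11),  |v_rel|² = 130;  v_rel·d = (-3)·(-19) + (11)·(-17) = -130
130·t² + 260·t + 569 = 0  ⇒  m = (-130)² − 130·569 = -57070
m = -57070 < 0,  v_rel·d = -130 < 0  ⇒  outside

inside=no margin=-57070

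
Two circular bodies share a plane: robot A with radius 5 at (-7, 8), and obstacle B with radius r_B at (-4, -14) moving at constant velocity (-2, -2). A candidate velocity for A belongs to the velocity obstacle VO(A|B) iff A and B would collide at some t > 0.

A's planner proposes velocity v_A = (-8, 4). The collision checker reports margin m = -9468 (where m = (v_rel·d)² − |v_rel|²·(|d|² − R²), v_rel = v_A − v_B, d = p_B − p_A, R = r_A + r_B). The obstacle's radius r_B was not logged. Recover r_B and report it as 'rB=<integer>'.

m = -9468
d = (3, -22);  v_rel = (-6, 6),  |v_rel|² = 72
v_rel×d = (-6)·(-22) − (6)·(3) = 114
since m = R²·72 − 114²:  R² = (12996 + -9468) / 72 = 49
R = √49 = 7  ⇒  r_B = 7 − 5 = 2

rB=2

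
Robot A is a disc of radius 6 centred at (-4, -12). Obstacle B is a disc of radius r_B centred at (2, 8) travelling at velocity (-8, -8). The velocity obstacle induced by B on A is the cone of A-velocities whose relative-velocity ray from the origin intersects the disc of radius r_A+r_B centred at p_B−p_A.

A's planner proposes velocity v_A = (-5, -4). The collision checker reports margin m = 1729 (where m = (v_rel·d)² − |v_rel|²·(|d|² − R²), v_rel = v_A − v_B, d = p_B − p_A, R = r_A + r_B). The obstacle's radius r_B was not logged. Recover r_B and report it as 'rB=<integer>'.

m = 1729
d = (6, 20);  v_rel = (3, 4),  |v_rel|² = 25
v_rel×d = (3)·(20) − (4)·(6) = 36
since m = R²·25 − 36²:  R² = (1296 + 1729) / 25 = 121
R = √121 = 11  ⇒  r_B = 11 − 6 = 5

rB=5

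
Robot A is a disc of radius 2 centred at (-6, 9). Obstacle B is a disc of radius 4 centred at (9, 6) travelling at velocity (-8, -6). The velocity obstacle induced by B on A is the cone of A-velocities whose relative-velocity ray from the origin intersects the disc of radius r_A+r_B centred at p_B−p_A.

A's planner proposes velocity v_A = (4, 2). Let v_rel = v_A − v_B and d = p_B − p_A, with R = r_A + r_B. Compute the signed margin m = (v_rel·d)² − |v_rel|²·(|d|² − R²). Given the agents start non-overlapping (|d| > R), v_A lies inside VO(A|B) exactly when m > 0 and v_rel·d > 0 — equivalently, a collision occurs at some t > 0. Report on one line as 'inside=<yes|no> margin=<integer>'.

d = (15, -3),  |d|² = 234;  R = 2+4 = 6,  c = 234−6² = 198
v_rel = (12, 8),  |v_rel|² = 208;  v_rel·d = (12)·(15) + (8)·(-3) = 156
208·t² − 312·t + 198 = 0  ⇒  m = 156² − 208·198 = -16848
m = -16848 < 0,  v_rel·d = 156 > 0  ⇒  outside

inside=no margin=-16848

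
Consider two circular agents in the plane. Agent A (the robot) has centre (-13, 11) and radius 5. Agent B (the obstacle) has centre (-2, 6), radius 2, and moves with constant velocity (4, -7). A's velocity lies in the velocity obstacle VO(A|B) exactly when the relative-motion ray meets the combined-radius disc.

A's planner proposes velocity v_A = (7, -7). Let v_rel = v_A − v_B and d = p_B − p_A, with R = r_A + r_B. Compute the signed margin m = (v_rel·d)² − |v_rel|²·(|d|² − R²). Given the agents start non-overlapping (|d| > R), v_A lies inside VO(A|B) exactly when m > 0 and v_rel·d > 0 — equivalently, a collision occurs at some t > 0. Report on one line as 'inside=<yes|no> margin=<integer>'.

d = (11, -5),  |d|² = 146;  R = 5+2 = 7,  c = 146−7² = 97
v_rel = (3, 0),  |v_rel|² = 9;  v_rel·d = (3)·(11) + (0)·(-5) = 33
9·t² − 66·t + 97 = 0  ⇒  m = 33² − 9·97 = 216
m = 216 > 0,  v_rel·d = 33 > 0  ⇒  inside

inside=yes margin=216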